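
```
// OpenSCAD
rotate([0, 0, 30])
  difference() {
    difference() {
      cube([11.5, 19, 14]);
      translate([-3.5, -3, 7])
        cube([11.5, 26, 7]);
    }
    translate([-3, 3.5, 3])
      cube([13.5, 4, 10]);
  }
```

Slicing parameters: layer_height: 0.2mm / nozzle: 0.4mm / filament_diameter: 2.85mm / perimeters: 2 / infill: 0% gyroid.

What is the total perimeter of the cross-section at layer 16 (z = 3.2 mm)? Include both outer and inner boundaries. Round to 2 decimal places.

At z = 3.2 mm: the cube is present — its section is the full 11.5×19 rectangle (perimeter 61.00 mm); the cube at (-3.5, -3) is not intersected at this z (z outside [7, 14]); After the difference (first − rest): none of the subtracted shapes is present at this height, so the 11.5×19 cube is unchanged — boundary = 61.00 mm; the cube at (-3, 3.5) (footprint 13.5×4) is included at this height (perimeter 35.00 mm); Subtracting the remaining from the first: starting from the result so far, the 13.5×4 cube at (-3, 3.5) partially overlaps it — only the 42.00 mm² overlap (of its 54.00 mm²) is removed, clipping the outline — boundary = 82.00 mm; (rotated 30° about Z; rotation is an isometry so areas/perimeters/island counts are preserved). Overall, the cross-section is a single solid region. Total boundary length (outer) = 82.00 mm.

82.00 mm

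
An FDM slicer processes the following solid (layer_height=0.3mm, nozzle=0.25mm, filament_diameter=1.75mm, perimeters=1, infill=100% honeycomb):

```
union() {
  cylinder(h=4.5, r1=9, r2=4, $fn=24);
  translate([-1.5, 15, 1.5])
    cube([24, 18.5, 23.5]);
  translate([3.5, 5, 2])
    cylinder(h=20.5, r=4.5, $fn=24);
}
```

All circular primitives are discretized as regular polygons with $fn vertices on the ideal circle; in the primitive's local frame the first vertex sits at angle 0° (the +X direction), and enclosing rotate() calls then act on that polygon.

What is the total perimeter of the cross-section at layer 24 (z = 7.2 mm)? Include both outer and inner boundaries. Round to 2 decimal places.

At z = 7.2 mm: the cone does not reach this height (z outside [0, 4.5]); the cube at (-1.5, 15) (footprint 24×18.5) is included at this height (perimeter 85.00 mm); the cylinder at (3.5, 5): section is a regular 24-gon, circumradius r=4.5 (perimeter = 2·24·4.500·sin(180°/24) = 28.19 mm); Taking the union: the 2 present regions are separate (no shared area or edge), so areas and boundary lengths simply add and each stays a separate island — boundary = 113.19 mm. Overall, the cross-section has 2 separate islands. Total boundary length (outer) = 113.19 mm.

113.19 mm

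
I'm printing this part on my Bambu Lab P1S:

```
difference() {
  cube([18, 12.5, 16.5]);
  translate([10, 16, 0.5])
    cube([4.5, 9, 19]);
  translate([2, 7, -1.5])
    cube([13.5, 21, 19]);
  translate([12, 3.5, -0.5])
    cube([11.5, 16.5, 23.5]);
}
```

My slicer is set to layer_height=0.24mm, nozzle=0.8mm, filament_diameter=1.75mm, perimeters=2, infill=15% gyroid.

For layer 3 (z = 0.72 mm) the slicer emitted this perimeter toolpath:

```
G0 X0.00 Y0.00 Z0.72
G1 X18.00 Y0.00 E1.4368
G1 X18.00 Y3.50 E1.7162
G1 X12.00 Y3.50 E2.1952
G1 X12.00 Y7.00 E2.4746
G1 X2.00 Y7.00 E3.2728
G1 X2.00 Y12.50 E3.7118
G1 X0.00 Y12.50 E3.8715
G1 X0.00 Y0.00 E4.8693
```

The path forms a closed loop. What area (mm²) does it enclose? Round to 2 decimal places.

116.00 mm²

Apply the shoelace formula to the sequence of (X, Y) vertices; enclosed area = 116.00 mm².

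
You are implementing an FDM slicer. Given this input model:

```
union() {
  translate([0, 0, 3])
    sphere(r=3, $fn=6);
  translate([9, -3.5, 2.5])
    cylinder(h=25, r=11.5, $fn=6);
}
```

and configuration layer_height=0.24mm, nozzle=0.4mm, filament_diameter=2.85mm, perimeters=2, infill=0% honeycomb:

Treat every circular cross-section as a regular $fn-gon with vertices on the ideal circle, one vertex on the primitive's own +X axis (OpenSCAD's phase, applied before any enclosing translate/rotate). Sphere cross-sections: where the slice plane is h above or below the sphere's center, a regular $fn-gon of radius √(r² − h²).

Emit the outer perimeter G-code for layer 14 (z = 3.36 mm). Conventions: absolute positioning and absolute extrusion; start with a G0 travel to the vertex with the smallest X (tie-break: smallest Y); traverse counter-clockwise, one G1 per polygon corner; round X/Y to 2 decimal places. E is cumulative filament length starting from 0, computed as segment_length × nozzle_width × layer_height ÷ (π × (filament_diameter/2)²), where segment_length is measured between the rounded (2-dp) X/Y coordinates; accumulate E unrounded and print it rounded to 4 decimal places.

G0 X-2.98 Y0.00 Z3.36
G1 X-1.73 Y-2.16 E0.0376
G1 X-2.50 Y-3.50 E0.0608
G1 X3.25 Y-13.46 E0.2339
G1 X14.75 Y-13.46 E0.4069
G1 X20.50 Y-3.50 E0.5800
G1 X14.75 Y6.46 E0.7531
G1 X3.25 Y6.46 E0.9261
G1 X1.01 Y2.58 E0.9935
G1 X-1.49 Y2.58 E1.0312
G1 X-2.98 Y0.00 E1.0760

At z = 3.36 mm: the r=3 sphere contributes a regular 6-gon of circumradius √(3²−0.36²) = 2.978; the cylinder at (9, -3.5): section is a regular 6-gon, circumradius r=11.5; Taking the union: the regions partially overlap (shared area 13.90 mm²), so overlapping operands fuse into one piece — 1 connected region. The outline is a single polygon with 10 vertices. Extrusion per mm of travel: 0.4 × 0.24 / (π × 1.425²) = 0.015048. Accumulating E over each segment gives final E = 1.0760.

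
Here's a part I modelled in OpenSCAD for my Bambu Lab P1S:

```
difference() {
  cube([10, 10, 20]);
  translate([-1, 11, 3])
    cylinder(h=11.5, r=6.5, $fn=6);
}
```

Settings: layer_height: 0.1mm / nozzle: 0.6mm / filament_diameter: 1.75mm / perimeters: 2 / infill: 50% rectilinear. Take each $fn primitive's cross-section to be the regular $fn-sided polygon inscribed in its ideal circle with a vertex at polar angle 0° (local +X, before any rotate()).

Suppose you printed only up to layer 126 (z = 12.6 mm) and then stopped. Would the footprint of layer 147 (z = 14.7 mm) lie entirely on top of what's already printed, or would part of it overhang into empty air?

Compare the two slices. At z = 12.6: the 10×10 cube contributes its full rectangle (area 100.00 mm²); the r=6.5 cylinder at (-1, 11) gives a regular 6-gon of circumradius 6.5 (constant along its height) (area = (6/2)·6.500²·sin(360°/6) = 109.77 mm²); Taking the first minus the rest: starting from the 10×10 cube (100.00 mm²), the r=6.5 cylinder at (-1, 11) partially overlaps it — only the 16.60 mm² overlap (of its 109.77 mm²) is removed, clipping the outline — area = 83.40 mm². At z = 14.7: the 10×10 cube contributes its full rectangle (area 100.00 mm²); the cylinder at (-1, 11) does not reach this height (z outside [3, 14.5]); After the difference (first − rest): none of the subtracted shapes is present at this height, so the 10×10 cube is unchanged — area = 100.00 mm². Checking containment: at z = 14.7 the cross-section extends beyond the z = 12.6 cross-section by about 16.60 mm².

part overhangs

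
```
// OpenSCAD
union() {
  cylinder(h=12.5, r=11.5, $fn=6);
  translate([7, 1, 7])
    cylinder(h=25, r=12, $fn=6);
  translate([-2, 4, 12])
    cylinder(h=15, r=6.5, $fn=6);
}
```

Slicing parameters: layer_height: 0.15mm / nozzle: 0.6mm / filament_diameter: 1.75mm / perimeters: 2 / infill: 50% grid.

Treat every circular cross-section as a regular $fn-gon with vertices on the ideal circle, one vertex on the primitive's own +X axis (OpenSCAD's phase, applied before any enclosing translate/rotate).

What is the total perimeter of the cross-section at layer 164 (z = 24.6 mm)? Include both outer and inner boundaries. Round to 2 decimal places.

At z = 24.6 mm: the cylinder is absent (z outside [0, 12.5]); the r=12 cylinder at (7, 1) contributes a regular 6-gon of circumradius 12 (perimeter = 2·6·12.000·sin(180°/6) = 72.00 mm); the cylinder at (-2, 4): section is a regular 6-gon, circumradius r=6.5 (perimeter = 2·6·6.500·sin(180°/6) = 39.00 mm); Merging all regions: the regions partially overlap (shared area 65.17 mm²), so the edge portions inside another operand are dropped and the merged outline is re-measured after clipping — boundary = 79.00 mm. Overall, the cross-section is a single solid region. Total boundary length (outer) = 79.00 mm.

79.00 mm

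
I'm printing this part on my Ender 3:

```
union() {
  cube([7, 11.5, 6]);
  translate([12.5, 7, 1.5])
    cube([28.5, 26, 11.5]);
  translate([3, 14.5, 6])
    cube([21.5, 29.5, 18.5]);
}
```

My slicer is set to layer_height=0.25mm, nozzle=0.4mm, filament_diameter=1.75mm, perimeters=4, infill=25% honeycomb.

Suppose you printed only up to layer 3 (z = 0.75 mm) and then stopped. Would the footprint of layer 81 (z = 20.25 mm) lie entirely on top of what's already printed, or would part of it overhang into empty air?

part overhangs

Compare the two slices. At z = 0.75: the cube (footprint 7×11.5) is included at this height (area 80.50 mm²); the cube at (12.5, 7) does not reach this height (z outside [1.5, 13]); the cube at (3, 14.5) does not reach this height (z outside [6, 24.5]); Merging all regions: only the 7×11.5 cube is present, so the union is just that shape — area = 80.50 mm². At z = 20.25: the cube does not reach this height (z outside [0, 6]); the cube at (12.5, 7) is absent (z outside [1.5, 13]); the 21.5×29.5 cube at (3, 14.5) contributes its full rectangle (area 634.25 mm²); Combining (union): only the 21.5×29.5 cube at (3, 14.5) is present, so the union is just that shape — area = 634.25 mm². Checking containment: at z = 20.25 the cross-section extends beyond the z = 0.75 cross-section by about 634.25 mm².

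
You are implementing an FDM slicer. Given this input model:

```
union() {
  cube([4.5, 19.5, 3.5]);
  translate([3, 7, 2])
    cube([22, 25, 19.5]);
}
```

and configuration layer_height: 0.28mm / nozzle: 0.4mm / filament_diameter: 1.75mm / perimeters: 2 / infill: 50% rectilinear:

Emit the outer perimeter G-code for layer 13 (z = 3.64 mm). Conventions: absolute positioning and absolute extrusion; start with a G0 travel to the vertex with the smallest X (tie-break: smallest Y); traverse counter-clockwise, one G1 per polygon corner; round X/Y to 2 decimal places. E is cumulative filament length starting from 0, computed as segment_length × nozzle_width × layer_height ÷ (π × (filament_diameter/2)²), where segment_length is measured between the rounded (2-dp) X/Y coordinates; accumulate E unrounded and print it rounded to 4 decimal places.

At z = 3.64 mm: the cube is not intersected at this z (z outside [0, 3.5]); the cube at (3, 7) (footprint 22×25) is included at this height; Merging all regions: only the 22×25 cube at (3, 7) is present, so the union is just that shape — 1 connected region. The outline is a single polygon with 4 vertices. Extrusion per mm of travel: 0.4 × 0.28 / (π × 0.875²) = 0.046564. Accumulating E over each segment gives final E = 4.3770.

G0 X3.00 Y7.00 Z3.64
G1 X25.00 Y7.00 E1.0244
G1 X25.00 Y32.00 E2.1885
G1 X3.00 Y32.00 E3.2129
G1 X3.00 Y7.00 E4.3770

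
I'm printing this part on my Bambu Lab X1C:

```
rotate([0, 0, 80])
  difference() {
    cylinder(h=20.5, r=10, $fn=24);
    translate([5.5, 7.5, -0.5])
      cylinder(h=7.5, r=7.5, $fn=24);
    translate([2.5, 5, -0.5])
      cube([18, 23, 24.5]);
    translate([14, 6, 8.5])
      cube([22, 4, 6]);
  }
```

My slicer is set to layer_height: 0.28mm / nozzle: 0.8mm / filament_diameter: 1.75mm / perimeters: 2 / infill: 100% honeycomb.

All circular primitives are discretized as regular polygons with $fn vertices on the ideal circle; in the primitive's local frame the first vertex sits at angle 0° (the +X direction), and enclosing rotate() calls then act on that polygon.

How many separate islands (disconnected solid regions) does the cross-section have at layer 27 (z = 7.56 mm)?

1

At z = 7.56 mm: the r=10 cylinder gives a regular 24-gon of circumradius 10 (constant along its height); the cylinder at (5.5, 7.5) does not reach this height (z outside [-0.5, 7]); the cube at (2.5, 5) is present — its section is the full 18×23 rectangle; the cube at (14, 6) is absent (z outside [8.5, 14.5]); After the difference (first − rest): starting from the r=10 cylinder, the 18×23 cube at (2.5, 5) partially overlaps it — only the 18.02 mm² overlap (of its 414.00 mm²) is removed, clipping the outline — 1 connected region; (whole slice rotated 80° about Z — lengths, areas and connectivity unchanged). Overall, the cross-section is a single solid region. Island count = 1.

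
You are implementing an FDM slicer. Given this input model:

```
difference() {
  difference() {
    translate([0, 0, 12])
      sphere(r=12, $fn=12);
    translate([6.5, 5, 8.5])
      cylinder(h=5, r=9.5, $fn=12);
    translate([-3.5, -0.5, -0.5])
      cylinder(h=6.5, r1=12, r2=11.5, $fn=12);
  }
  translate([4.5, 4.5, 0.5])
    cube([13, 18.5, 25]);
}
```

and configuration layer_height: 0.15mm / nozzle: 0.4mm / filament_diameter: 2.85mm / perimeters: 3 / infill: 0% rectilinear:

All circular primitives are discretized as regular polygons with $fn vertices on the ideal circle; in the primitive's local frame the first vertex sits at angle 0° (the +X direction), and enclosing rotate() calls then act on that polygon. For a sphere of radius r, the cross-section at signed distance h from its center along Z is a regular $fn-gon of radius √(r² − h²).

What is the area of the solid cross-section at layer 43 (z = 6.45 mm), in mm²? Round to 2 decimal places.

324.77 mm²

At z = 6.45 mm: the r=12 sphere slices to a regular 12-gon of circumradius 10.639 (√(r²−h²) with h=5.55 from center) (area = (12/2)·10.639²·sin(360°/12) = 339.59 mm²); the cylinder at (6.5, 5) is not intersected at this z (z outside [8.5, 13.5]); the cone at (-3.5, -0.5) is not intersected at this z (z outside [-0.5, 6]); Taking the first minus the rest: none of the subtracted shapes is present at this height, so the r=12 sphere is unchanged — area = 339.59 mm²; the 13×18.5 cube at (4.5, 4.5) contributes its full rectangle (area 240.50 mm²); After the difference (first − rest): starting from that combined region (339.59 mm²), the 13×18.5 cube at (4.5, 4.5) partially overlaps it — only the 14.82 mm² overlap (of its 240.50 mm²) is removed, clipping the outline — area = 324.77 mm². Overall, the cross-section is a single solid region. Net area = 324.77 mm².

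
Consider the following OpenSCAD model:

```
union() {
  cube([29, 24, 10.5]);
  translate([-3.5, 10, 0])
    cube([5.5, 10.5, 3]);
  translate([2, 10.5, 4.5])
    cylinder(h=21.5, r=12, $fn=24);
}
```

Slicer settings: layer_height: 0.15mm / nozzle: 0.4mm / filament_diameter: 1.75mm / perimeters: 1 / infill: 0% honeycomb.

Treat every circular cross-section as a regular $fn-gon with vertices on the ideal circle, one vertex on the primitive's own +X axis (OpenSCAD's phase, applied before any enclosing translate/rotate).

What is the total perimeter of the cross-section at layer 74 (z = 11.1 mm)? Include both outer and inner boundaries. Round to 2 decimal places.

At z = 11.1 mm: the cube is not intersected at this z (z outside [0, 10.5]); the cube at (-3.5, 10) is not intersected at this z (z outside [0, 3]); the cylinder at (2, 10.5): section is a regular 24-gon, circumradius r=12 (perimeter = 2·24·12.000·sin(180°/24) = 75.18 mm); Combining (union): only the r=12 cylinder at (2, 10.5) is present, so the union is just that shape — boundary = 75.18 mm. Overall, the cross-section is a single solid region. Total boundary length (outer) = 75.18 mm.

75.18 mm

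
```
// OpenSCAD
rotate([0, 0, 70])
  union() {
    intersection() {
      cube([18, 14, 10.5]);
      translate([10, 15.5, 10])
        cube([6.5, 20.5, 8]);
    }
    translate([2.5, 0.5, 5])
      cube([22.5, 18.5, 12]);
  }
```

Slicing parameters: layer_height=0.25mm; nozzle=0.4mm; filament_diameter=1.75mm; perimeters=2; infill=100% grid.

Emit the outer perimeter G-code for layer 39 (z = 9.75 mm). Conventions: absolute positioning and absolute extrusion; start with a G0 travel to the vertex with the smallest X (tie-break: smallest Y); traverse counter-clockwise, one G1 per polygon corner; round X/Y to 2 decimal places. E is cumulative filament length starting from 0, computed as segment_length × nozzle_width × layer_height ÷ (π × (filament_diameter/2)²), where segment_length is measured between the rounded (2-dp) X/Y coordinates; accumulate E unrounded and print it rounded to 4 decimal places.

G0 X-17.00 Y8.85 Z9.75
G1 X0.39 Y2.52 E0.7694
G1 X8.08 Y23.66 E1.7046
G1 X-9.30 Y29.99 E2.4737
G1 X-17.00 Y8.85 E3.4090

At z = 9.75 mm: the 18×14 cube contributes its full rectangle; the cube at (10, 15.5) does not reach this height (z outside [10, 18]); Taking the intersection: at least one operand is absent at this height, so nothing remains; the 22.5×18.5 cube at (2.5, 0.5) contributes its full rectangle; Taking the union: only the 22.5×18.5 cube at (2.5, 0.5) is present, so the union is just that shape — 1 connected region; (rotated 70° about Z; rotation is an isometry so areas/perimeters/island counts are preserved). The outline is a single polygon with 4 vertices. Extrusion per mm of travel: 0.4 × 0.25 / (π × 0.875²) = 0.041575. Accumulating E over each segment gives final E = 3.4090.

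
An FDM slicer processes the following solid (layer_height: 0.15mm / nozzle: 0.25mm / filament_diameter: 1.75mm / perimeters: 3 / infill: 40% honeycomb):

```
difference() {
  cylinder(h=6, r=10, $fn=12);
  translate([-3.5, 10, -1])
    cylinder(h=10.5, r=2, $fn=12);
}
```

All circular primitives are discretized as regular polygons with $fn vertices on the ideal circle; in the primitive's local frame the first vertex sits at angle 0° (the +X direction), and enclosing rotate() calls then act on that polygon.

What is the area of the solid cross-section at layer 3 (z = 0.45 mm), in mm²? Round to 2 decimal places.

297.41 mm²

At z = 0.45 mm: the cylinder: section is a regular 12-gon, circumradius r=10 (area = (12/2)·10.000²·sin(360°/12) = 300.00 mm²); the r=2 cylinder at (-3.5, 10) contributes a regular 12-gon of circumradius 2 (area = (12/2)·2.000²·sin(360°/12) = 12.00 mm²); After the difference (first − rest): starting from the r=10 cylinder (300.00 mm²), the r=2 cylinder at (-3.5, 10) partially overlaps it — only the 2.59 mm² overlap (of its 12.00 mm²) is removed, clipping the outline — area = 297.41 mm². Overall, the cross-section is a single solid region. Net area = 297.41 mm².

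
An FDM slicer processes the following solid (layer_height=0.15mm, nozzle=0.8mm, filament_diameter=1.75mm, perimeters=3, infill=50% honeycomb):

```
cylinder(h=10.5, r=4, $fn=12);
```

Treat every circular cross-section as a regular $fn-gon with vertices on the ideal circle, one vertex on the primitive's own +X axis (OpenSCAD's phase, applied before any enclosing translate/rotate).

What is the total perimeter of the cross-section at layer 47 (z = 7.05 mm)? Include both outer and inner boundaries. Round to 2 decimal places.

At z = 7.05 mm: the r=4 cylinder contributes a regular 12-gon of circumradius 4 (perimeter = 2·12·4.000·sin(180°/12) = 24.85 mm). Overall, the cross-section is a single solid region. Total boundary length (outer) = 24.85 mm.

24.85 mm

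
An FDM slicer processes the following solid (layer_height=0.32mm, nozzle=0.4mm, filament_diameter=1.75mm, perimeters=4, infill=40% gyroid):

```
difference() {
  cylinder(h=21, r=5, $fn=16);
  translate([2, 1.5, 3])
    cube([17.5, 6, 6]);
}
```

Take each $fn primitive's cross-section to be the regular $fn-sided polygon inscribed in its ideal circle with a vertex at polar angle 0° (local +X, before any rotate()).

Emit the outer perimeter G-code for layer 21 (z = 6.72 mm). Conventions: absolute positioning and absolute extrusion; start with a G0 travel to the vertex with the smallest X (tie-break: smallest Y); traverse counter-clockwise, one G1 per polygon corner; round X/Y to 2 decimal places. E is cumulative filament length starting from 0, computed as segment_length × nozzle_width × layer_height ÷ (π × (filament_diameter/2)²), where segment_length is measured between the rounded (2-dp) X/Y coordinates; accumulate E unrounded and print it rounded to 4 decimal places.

G0 X-5.00 Y0.00 Z6.72
G1 X-4.62 Y-1.91 E0.1036
G1 X-3.54 Y-3.54 E0.2077
G1 X-1.91 Y-4.62 E0.3117
G1 X0.00 Y-5.00 E0.4154
G1 X1.91 Y-4.62 E0.5190
G1 X3.54 Y-3.54 E0.6231
G1 X4.62 Y-1.91 E0.7271
G1 X5.00 Y0.00 E0.8308
G1 X4.70 Y1.50 E0.9122
G1 X2.00 Y1.50 E1.0558
G1 X2.00 Y4.56 E1.2187
G1 X1.91 Y4.62 E1.2244
G1 X0.00 Y5.00 E1.3281
G1 X-1.91 Y4.62 E1.4317
G1 X-3.54 Y3.54 E1.5358
G1 X-4.62 Y1.91 E1.6398
G1 X-5.00 Y0.00 E1.7435

At z = 6.72 mm: the cylinder: section is a regular 16-gon, circumradius r=5; the 17.5×6 cube at (2, 1.5) contributes its full rectangle; Subtracting the remaining from the first: starting from the r=5 cylinder, the 17.5×6 cube at (2, 1.5) partially overlaps it — only the 5.26 mm² overlap (of its 105.00 mm²) is removed, clipping the outline — 1 connected region. The outline is a single polygon with 17 vertices. Extrusion per mm of travel: 0.4 × 0.32 / (π × 0.875²) = 0.053216. Accumulating E over each segment gives final E = 1.7435.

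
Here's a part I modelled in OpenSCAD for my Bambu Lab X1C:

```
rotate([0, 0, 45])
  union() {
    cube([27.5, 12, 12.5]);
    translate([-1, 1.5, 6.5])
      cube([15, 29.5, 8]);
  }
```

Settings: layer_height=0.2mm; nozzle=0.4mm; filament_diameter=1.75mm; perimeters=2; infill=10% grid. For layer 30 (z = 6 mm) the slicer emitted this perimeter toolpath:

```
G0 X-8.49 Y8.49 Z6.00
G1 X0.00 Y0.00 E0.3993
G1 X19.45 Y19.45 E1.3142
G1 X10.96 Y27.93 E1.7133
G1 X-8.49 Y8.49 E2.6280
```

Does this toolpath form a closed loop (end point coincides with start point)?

Start point (G0): (-8.49, 8.49). End point (last G1): the path returns to the start — closed.

yes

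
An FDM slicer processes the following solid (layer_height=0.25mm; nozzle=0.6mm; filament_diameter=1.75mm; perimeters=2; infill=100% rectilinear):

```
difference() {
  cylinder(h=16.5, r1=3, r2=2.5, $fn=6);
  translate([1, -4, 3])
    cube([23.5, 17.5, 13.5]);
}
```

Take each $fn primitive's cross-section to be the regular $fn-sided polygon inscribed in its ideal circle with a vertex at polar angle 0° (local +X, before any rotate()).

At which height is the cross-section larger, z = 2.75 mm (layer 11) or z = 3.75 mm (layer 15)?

Layer 11 (z = 2.75): the cone contributes a regular 6-gon of circumradius 2.917 (interpolated between r1=3 and r2=2.5 at t=0.167) (area = (6/2)·2.917²·sin(360°/6) = 22.10 mm²); the cube at (1, -4) does not reach this height (z outside [3, 16.5]); Taking the first minus the rest: none of the subtracted shapes is present at this height, so the cone is unchanged — area = 22.10 mm². So its area = 22.10 mm². Layer 15 (z = 3.75): the cone: at t=0.227 of its height the radius interpolates to r₁+(r₂−r₁)t = 2.886, giving a regular 6-gon of that circumradius (area = (6/2)·2.886²·sin(360°/6) = 21.64 mm²); the 23.5×17.5 cube at (1, -4) contributes its full rectangle (area 411.25 mm²); Taking the first minus the rest: starting from the cone (21.64 mm²), the 23.5×17.5 cube at (1, -4) partially overlaps it — only the 5.82 mm² overlap (of its 411.25 mm²) is removed, clipping the outline — area = 15.82 mm². So its area = 15.82 mm². Layer 11 is larger (22.10 vs 15.82 mm²).

layer 11 (z = 2.75 mm)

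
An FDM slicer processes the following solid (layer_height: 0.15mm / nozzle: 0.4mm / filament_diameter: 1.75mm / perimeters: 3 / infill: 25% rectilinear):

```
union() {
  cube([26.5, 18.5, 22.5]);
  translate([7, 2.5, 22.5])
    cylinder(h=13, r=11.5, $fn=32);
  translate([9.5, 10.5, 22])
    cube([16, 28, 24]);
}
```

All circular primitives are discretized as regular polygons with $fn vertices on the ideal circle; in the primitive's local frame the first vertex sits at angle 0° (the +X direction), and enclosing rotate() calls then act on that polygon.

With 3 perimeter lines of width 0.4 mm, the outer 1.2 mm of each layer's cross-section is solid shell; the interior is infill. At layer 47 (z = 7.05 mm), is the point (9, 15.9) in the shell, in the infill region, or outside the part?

infill

At z = 7.05 mm: the cube (footprint 26.5×18.5) is included at this height; the cylinder at (7, 2.5) does not reach this height (z outside [22.5, 35.5]); the cube at (9.5, 10.5) is not intersected at this z (z outside [22, 46]); Combining (union): only the 26.5×18.5 cube is present, so the union is just that shape — 1 connected region. Overall, the cross-section is a single solid region. The nearest boundary edge runs (26.50, 18.50)→(0.00, 18.50); distance from the point to it = 2.60 mm. The point is inside the cross-section and 2.60 mm from the nearest boundary — more than the 1.2 mm shell width (3 × 0.4), so it's in the infill interior.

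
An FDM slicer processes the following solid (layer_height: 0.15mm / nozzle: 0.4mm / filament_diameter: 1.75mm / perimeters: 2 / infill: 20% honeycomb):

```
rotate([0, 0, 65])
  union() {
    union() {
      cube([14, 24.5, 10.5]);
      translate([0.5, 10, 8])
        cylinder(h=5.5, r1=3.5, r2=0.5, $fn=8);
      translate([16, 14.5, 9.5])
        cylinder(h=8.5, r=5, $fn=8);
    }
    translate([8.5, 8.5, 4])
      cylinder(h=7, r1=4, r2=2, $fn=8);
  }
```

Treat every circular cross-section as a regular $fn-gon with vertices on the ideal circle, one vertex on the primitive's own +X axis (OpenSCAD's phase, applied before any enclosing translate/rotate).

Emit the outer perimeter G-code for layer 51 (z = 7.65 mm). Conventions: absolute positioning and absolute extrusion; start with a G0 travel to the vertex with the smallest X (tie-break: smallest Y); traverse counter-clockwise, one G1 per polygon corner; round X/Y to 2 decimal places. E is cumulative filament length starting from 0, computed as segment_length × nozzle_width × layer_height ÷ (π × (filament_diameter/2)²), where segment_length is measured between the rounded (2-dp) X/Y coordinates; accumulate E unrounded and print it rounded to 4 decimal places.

At z = 7.65 mm: the cube is present — its section is the full 14×24.5 rectangle; the cone at (0.5, 10) does not reach this height (z outside [8, 13.5]); the cylinder at (16, 14.5) is not intersected at this z (z outside [9.5, 18]); Combining (union): only the 14×24.5 cube is present, so the union is just that shape — 1 connected region; the cone at (8.5, 8.5) (r1=4→r2=2) has section circumradius 2.957 here — a regular 8-gon; Merging all regions: the cone at (8.5, 8.5) lies entirely inside that combined region, so the union is just that combined region — 1 connected region; (rotated 65° about Z; rotation is an isometry so areas/perimeters/island counts are preserved). The outline is a single polygon with 4 vertices. Extrusion per mm of travel: 0.4 × 0.15 / (π × 0.875²) = 0.024945. Accumulating E over each segment gives final E = 1.9207.

G0 X-22.20 Y10.35 Z7.65
G1 X0.00 Y0.00 E0.6110
G1 X5.92 Y12.69 E0.9603
G1 X-16.29 Y23.04 E1.5715
G1 X-22.20 Y10.35 E1.9207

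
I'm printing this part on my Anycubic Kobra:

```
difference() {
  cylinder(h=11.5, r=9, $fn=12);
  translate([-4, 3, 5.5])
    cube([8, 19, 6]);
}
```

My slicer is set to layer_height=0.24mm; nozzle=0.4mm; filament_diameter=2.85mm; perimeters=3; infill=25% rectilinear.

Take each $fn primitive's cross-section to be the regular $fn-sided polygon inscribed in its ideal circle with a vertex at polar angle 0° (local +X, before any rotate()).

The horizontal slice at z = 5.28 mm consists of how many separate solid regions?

At z = 5.28 mm: the r=9 cylinder contributes a regular 12-gon of circumradius 9; the cube at (-4, 3) does not reach this height (z outside [5.5, 11.5]); Taking the first minus the rest: none of the subtracted shapes is present at this height, so the r=9 cylinder is unchanged — 1 connected region. The result has 1 disconnected region.

1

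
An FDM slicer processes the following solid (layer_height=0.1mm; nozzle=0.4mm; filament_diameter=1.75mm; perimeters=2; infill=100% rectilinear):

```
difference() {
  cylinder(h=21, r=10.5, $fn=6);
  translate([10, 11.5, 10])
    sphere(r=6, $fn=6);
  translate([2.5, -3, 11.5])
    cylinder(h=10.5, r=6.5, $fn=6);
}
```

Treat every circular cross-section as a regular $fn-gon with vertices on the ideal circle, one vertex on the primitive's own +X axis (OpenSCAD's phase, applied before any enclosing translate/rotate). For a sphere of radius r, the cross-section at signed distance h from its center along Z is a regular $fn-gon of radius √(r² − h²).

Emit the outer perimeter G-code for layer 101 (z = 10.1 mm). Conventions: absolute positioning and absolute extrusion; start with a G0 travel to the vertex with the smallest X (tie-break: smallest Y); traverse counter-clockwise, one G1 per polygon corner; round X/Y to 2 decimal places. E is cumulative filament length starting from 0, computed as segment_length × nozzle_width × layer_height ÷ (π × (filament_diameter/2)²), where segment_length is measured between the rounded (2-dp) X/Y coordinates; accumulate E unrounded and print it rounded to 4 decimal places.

At z = 10.1 mm: the cylinder: section is a regular 6-gon, circumradius r=10.5; the r=6 sphere at (10, 11.5) contributes a regular 6-gon of circumradius √(6²−0.1²) = 5.999; the cylinder at (2.5, -3) is not intersected at this z (z outside [11.5, 22]); After the difference (first − rest): starting from the r=10.5 cylinder, the r=6 sphere at (10, 11.5) misses the remaining region (no effect) — 1 connected region. The outline is a single polygon with 6 vertices. Extrusion per mm of travel: 0.4 × 0.1 / (π × 0.875²) = 0.016630. Accumulating E over each segment gives final E = 1.0475.

G0 X-10.50 Y0.00 Z10.10
G1 X-5.25 Y-9.09 E0.1746
G1 X5.25 Y-9.09 E0.3492
G1 X10.50 Y0.00 E0.5238
G1 X5.25 Y9.09 E0.6983
G1 X-5.25 Y9.09 E0.8729
G1 X-10.50 Y0.00 E1.0475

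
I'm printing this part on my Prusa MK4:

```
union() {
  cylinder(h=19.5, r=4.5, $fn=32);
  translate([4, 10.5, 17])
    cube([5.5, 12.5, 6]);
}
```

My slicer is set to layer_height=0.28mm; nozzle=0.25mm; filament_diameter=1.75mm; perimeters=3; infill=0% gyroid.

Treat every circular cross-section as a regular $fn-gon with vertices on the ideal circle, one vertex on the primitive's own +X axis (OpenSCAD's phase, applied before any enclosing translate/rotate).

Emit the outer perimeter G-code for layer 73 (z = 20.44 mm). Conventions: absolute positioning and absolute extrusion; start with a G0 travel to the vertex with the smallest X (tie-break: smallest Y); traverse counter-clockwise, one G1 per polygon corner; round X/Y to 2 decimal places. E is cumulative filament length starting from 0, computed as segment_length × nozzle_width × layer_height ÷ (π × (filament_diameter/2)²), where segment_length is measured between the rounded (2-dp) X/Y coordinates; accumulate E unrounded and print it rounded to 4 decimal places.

G0 X4.00 Y10.50 Z20.44
G1 X9.50 Y10.50 E0.1601
G1 X9.50 Y23.00 E0.5238
G1 X4.00 Y23.00 E0.6839
G1 X4.00 Y10.50 E1.0477

At z = 20.44 mm: the cylinder is not intersected at this z (z outside [0, 19.5]); the cube at (4, 10.5) (footprint 5.5×12.5) is included at this height; Taking the union: only the 5.5×12.5 cube at (4, 10.5) is present, so the union is just that shape — 1 connected region. The outline is a single polygon with 4 vertices. Extrusion per mm of travel: 0.25 × 0.28 / (π × 0.875²) = 0.029103. Accumulating E over each segment gives final E = 1.0477.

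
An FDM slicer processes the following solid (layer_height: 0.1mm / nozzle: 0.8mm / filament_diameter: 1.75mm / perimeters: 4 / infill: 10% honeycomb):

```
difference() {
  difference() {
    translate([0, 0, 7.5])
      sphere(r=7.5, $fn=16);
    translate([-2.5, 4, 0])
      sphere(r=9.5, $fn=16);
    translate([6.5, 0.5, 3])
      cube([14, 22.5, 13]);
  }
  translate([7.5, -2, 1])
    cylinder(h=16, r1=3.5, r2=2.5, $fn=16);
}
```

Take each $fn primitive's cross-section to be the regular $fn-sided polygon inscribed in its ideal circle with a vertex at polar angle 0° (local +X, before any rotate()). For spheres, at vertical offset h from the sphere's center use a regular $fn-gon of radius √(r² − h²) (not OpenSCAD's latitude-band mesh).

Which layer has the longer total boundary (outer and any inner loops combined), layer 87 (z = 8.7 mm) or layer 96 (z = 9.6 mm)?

Layer 87 (z = 8.7): the sphere: section is a regular 16-gon, circumradius = √(r²−h²) = √(7.5²−1.2²) = 7.403 (perimeter = 2·16·7.403·sin(180°/16) = 46.22 mm); the r=9.5 sphere at (-2.5, 4) slices to a regular 16-gon of circumradius 3.816 (√(r²−h²) with h=8.7 from center) (perimeter = 2·16·3.816·sin(180°/16) = 23.82 mm); the cube at (6.5, 0.5) (footprint 14×22.5) is included at this height (perimeter 73.00 mm); Taking the first minus the rest: starting from the r=7.5 sphere, the r=9.5 sphere at (-2.5, 4) partially overlaps it — only the 38.79 mm² overlap (of its 44.57 mm²) is removed, clipping the outline; the 14×22.5 cube at (6.5, 0.5) partially overlaps it — only the 1.42 mm² overlap (of its 315.00 mm²) is removed, clipping the outline — boundary = 55.55 mm; the cone at (7.5, -2) contributes a regular 16-gon of circumradius 3.019 (interpolated between r1=3.5 and r2=2.5 at t=0.481) (perimeter = 2·16·3.019·sin(180°/16) = 18.85 mm); Taking the first minus the rest: starting from that combined region, the cone at (7.5, -2) partially overlaps it — only the 9.84 mm² overlap (of its 27.90 mm²) is removed, clipping the outline — boundary = 55.68 mm. So its perimeter = 55.68 mm. Layer 96 (z = 9.6): the r=7.5 sphere slices to a regular 16-gon of circumradius 7.200 (√(r²−h²) with h=2.1 from center) (perimeter = 2·16·7.200·sin(180°/16) = 44.95 mm); the sphere at (-2.5, 4) is absent (|z−center|=9.600 > r=9.5); the cube at (6.5, 0.5) is present — its section is the full 14×22.5 rectangle (perimeter 73.00 mm); Subtracting the remaining from the first: starting from the r=7.5 sphere, the 14×22.5 cube at (6.5, 0.5) partially overlaps it — only the 0.87 mm² overlap (of its 315.00 mm²) is removed, clipping the outline — boundary = 45.46 mm; the cone at (7.5, -2) (r1=3.5→r2=2.5) has section circumradius 2.962 here — a regular 16-gon (perimeter = 2·16·2.962·sin(180°/16) = 18.49 mm); Taking the first minus the rest: starting from that combined region, the cone at (7.5, -2) partially overlaps it — only the 8.44 mm² overlap (of its 26.87 mm²) is removed, clipping the outline — boundary = 45.68 mm. So its perimeter = 45.68 mm. Layer 87 is larger (55.68 vs 45.68 mm).

layer 87 (z = 8.7 mm)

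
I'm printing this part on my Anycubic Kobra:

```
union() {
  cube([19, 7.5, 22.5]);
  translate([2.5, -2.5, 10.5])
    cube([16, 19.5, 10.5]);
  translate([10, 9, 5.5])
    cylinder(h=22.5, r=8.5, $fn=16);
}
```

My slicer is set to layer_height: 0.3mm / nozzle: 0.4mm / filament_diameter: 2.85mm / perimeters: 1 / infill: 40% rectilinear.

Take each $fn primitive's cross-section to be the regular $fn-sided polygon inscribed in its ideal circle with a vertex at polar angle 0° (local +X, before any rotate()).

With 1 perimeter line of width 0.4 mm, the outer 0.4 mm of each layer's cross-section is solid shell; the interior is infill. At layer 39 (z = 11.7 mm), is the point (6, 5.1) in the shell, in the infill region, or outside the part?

At z = 11.7 mm: the 19×7.5 cube contributes its full rectangle; the cube at (2.5, -2.5) (footprint 16×19.5) is included at this height; the r=8.5 cylinder at (10, 9) contributes a regular 16-gon of circumradius 8.5; Merging all regions: the regions partially overlap (shared area 336.36 mm²), so overlapping operands fuse into one piece — 1 connected region. Overall, the cross-section is a single solid region. The nearest boundary edge runs (0.00, 7.50)→(1.80, 7.50); distance from the point to it = 4.84 mm. The point is inside the cross-section and 4.84 mm from the nearest boundary — more than the 0.4 mm shell width (1 × 0.4), so it's in the infill interior.

infill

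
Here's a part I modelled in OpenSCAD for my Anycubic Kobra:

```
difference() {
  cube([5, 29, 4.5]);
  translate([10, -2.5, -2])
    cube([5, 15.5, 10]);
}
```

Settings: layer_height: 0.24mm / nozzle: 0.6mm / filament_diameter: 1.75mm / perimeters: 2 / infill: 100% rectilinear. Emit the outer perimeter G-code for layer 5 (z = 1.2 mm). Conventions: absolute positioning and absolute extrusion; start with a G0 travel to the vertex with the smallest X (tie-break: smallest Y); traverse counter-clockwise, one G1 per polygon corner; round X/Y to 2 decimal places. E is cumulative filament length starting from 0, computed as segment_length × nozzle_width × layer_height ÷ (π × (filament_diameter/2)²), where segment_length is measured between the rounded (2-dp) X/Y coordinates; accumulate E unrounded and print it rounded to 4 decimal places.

At z = 1.2 mm: the 5×29 cube contributes its full rectangle; the cube at (10, -2.5) is present — its section is the full 5×15.5 rectangle; Taking the first minus the rest: starting from the 5×29 cube, the 5×15.5 cube at (10, -2.5) misses the remaining region (no effect) — 1 connected region. The outline is a single polygon with 4 vertices. Extrusion per mm of travel: 0.6 × 0.24 / (π × 0.875²) = 0.059868. Accumulating E over each segment gives final E = 4.0710.

G0 X0.00 Y0.00 Z1.20
G1 X5.00 Y0.00 E0.2993
G1 X5.00 Y29.00 E2.0355
G1 X0.00 Y29.00 E2.3349
G1 X0.00 Y0.00 E4.0710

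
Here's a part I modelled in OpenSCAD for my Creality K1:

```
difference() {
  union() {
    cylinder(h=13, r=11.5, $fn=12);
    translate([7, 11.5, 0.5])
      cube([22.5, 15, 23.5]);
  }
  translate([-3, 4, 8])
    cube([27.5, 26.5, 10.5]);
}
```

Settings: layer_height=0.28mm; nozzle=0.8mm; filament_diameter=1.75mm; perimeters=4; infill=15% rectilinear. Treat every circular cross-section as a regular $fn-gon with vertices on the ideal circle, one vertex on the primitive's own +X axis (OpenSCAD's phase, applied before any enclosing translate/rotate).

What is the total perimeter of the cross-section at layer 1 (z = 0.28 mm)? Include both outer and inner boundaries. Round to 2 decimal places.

71.43 mm

At z = 0.28 mm: the r=11.5 cylinder contributes a regular 12-gon of circumradius 11.5 (perimeter = 2·12·11.500·sin(180°/12) = 71.43 mm); the cube at (7, 11.5) does not reach this height (z outside [0.5, 24]); Combining (union): only the r=11.5 cylinder is present, so the union is just that shape — boundary = 71.43 mm; the cube at (-3, 4) is absent (z outside [8, 18.5]); After the difference (first − rest): none of the subtracted shapes is present at this height, so the result so far is unchanged — boundary = 71.43 mm. Overall, the cross-section is a single solid region. Total boundary length (outer) = 71.43 mm.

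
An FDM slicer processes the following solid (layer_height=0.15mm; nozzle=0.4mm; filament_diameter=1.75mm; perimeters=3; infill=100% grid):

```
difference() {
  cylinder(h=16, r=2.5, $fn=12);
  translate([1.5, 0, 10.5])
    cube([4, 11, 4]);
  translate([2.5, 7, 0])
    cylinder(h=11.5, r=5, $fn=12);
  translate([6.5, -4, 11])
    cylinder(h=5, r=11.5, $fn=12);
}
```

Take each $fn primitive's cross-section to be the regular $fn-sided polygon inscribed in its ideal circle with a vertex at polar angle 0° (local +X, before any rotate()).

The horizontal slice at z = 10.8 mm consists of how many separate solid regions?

At z = 10.8 mm: the cylinder: section is a regular 12-gon, circumradius r=2.5; the 4×11 cube at (1.5, 0) contributes its full rectangle; the r=5 cylinder at (2.5, 7) contributes a regular 12-gon of circumradius 5; the cylinder at (6.5, -4) does not reach this height (z outside [11, 16]); After the difference (first − rest): starting from the r=2.5 cylinder, the 4×11 cube at (1.5, 0) partially overlaps it — only the 1.26 mm² overlap (of its 44.00 mm²) is removed, clipping the outline; the r=5 cylinder at (2.5, 7) misses the remaining region (no effect) — 1 connected region. The result has 1 disconnected region.

1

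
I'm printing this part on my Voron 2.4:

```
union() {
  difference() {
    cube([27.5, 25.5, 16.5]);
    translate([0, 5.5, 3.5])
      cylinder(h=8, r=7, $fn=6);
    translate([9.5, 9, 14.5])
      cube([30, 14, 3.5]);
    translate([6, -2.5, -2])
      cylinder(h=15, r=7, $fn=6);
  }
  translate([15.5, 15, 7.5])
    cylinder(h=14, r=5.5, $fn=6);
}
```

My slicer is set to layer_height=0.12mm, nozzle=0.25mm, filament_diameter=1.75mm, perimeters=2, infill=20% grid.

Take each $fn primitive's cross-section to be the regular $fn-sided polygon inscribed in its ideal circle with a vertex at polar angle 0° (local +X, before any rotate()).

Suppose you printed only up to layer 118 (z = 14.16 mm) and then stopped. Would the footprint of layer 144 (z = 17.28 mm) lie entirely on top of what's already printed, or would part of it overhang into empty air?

entirely on top

Compare the two slices. At z = 14.16: the cube is present — its section is the full 27.5×25.5 rectangle (area 701.25 mm²); the cylinder at (0, 5.5) is absent (z outside [3.5, 11.5]); the cube at (9.5, 9) is absent (z outside [14.5, 18]); the cylinder at (6, -2.5) is not intersected at this z (z outside [-2, 13]); Subtracting the remaining from the first: none of the subtracted shapes is present at this height, so the 27.5×25.5 cube is unchanged — area = 701.25 mm²; the r=5.5 cylinder at (15.5, 15) gives a regular 6-gon of circumradius 5.5 (constant along its height) (area = (6/2)·5.500²·sin(360°/6) = 78.59 mm²); Taking the union: the r=5.5 cylinder at (15.5, 15) lies entirely inside the result so far, so the union is just the result so far — area = 701.25 mm². At z = 17.28: the cube does not reach this height (z outside [0, 16.5]); the cylinder at (0, 5.5) is not intersected at this z (z outside [3.5, 11.5]); the cube at (9.5, 9) (footprint 30×14) is included at this height (area 420.00 mm²); the cylinder at (6, -2.5) does not reach this height (z outside [-2, 13]); Taking the first minus the rest: the first operand is absent here, so nothing remains; the r=5.5 cylinder at (15.5, 15) contributes a regular 6-gon of circumradius 5.5 (area = (6/2)·5.500²·sin(360°/6) = 78.59 mm²); Taking the union: only the r=5.5 cylinder at (15.5, 15) is present, so the union is just that shape — area = 78.59 mm². Checking containment: the cross-section at z = 17.28 is a subset of the cross-section at z = 14.16.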